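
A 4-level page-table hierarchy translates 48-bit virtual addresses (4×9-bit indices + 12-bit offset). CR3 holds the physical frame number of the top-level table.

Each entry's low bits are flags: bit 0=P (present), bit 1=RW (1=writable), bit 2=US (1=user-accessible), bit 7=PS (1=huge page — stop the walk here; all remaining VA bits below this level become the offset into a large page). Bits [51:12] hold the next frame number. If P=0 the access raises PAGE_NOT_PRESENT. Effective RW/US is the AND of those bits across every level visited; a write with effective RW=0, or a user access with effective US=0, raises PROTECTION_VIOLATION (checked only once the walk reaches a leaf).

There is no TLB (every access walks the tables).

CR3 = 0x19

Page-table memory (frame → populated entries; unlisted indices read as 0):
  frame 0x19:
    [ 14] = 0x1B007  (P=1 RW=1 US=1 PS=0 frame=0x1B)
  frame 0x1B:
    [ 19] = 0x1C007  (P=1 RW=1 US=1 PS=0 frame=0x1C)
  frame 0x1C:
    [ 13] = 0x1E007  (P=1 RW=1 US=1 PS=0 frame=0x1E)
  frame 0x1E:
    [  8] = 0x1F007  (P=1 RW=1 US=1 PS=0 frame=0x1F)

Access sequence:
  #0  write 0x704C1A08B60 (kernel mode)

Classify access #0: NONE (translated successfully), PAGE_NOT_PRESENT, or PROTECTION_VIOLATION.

Per-access translation:
#0 VA=0x704C1A08B60 (w,kernel):
  L0 @0x19[14] → 0x1B007  P=1,RW=1,US=1,PS=0
  L1 @0x1B[19] → 0x1C007  P=1,RW=1,US=1,PS=0
  L2 @0x1C[13] → 0x1E007  P=1,RW=1,US=1,PS=0
  L3 @0x1E[8] → 0x1F007  P=1,RW=1,US=1,PS=0
  ⇒ phys 0x1FB60  [4 reads]

Access #0 fault: NONE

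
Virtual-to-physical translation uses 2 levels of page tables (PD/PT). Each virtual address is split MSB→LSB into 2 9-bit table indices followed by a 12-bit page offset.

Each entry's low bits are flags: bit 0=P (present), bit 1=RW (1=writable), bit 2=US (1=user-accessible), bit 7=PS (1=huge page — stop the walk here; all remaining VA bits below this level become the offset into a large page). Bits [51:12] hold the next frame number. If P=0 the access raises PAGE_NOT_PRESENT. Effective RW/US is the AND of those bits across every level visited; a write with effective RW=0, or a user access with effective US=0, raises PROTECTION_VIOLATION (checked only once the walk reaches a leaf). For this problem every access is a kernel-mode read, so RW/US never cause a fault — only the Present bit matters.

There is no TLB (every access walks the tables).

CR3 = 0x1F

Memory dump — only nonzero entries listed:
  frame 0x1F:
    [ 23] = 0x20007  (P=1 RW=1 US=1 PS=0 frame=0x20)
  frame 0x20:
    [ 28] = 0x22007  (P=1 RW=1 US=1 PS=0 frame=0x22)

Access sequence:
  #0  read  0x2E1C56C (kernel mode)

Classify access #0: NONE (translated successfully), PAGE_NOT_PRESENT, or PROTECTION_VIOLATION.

Walk each access:
#0 VA=0x2E1C56C (r,kernel):
  lvl0: tbl 0x1F, slot 23 ⇒ 0x20007 (P1/RW1/US1/PS0)
  lvl1: tbl 0x20, slot 28 ⇒ 0x22007 (P1/RW1/US1/PS0)
  ⇒ phys 0x2256C  [2 reads]

Access #0 fault: NONE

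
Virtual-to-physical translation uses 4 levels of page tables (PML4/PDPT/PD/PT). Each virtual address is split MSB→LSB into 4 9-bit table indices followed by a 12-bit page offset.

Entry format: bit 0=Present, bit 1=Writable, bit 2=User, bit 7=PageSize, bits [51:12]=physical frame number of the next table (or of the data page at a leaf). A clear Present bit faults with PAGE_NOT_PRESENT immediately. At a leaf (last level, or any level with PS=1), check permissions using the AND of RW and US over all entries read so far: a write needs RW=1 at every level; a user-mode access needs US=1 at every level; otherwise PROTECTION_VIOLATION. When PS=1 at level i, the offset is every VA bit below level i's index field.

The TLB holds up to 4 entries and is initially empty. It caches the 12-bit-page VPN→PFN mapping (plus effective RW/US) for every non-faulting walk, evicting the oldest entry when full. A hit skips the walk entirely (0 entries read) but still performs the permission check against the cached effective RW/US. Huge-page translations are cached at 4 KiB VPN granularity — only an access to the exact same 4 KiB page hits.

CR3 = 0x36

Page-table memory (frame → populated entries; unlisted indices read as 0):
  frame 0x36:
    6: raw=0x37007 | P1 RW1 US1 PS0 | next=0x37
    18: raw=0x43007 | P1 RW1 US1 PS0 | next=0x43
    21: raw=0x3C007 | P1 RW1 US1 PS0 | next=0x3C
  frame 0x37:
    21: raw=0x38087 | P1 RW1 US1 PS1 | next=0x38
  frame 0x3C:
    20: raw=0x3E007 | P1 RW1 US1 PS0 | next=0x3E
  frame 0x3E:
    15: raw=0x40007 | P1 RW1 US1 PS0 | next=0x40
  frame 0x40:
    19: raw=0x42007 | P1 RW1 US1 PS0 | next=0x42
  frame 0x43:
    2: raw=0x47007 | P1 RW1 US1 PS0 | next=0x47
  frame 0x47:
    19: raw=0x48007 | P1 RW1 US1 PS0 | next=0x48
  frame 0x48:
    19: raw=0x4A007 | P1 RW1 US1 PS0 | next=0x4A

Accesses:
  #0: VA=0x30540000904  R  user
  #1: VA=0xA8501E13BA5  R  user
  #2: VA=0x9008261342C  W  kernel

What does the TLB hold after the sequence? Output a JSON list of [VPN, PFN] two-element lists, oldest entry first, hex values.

Per-access translation:
#0 VA=0x30540000904 (r,user):
  lvl0: tbl 0x36, slot 6 ⇒ 0x37007 (P1/RW1/US1/PS0)
  lvl1: tbl 0x37, slot 21 ⇒ 0x38087 (P1/RW1/US1/PS1)
  ⇒ phys 0x38904 (huge @L1)  [2 reads]
#1 VA=0xA8501E13BA5 (r,user):
  lvl0: tbl 0x36, slot 21 ⇒ 0x3C007 (P1/RW1/US1/PS0)
  lvl1: tbl 0x3C, slot 20 ⇒ 0x3E007 (P1/RW1/US1/PS0)
  lvl2: tbl 0x3E, slot 15 ⇒ 0x40007 (P1/RW1/US1/PS0)
  lvl3: tbl 0x40, slot 19 ⇒ 0x42007 (P1/RW1/US1/PS0)
  ⇒ phys 0x42BA5  [4 reads]
#2 VA=0x9008261342C (w,kernel):
  lvl0: tbl 0x36, slot 18 ⇒ 0x43007 (P1/RW1/US1/PS0)
  lvl1: tbl 0x43, slot 2 ⇒ 0x47007 (P1/RW1/US1/PS0)
  lvl2: tbl 0x47, slot 19 ⇒ 0x48007 (P1/RW1/US1/PS0)
  lvl3: tbl 0x48, slot 19 ⇒ 0x4A007 (P1/RW1/US1/PS0)
  ⇒ phys 0x4A42C  [4 reads]

TLB: [["0x30540000", "0x38"], ["0xA8501E13", "0x42"], ["0x90082613", "0x4A"]]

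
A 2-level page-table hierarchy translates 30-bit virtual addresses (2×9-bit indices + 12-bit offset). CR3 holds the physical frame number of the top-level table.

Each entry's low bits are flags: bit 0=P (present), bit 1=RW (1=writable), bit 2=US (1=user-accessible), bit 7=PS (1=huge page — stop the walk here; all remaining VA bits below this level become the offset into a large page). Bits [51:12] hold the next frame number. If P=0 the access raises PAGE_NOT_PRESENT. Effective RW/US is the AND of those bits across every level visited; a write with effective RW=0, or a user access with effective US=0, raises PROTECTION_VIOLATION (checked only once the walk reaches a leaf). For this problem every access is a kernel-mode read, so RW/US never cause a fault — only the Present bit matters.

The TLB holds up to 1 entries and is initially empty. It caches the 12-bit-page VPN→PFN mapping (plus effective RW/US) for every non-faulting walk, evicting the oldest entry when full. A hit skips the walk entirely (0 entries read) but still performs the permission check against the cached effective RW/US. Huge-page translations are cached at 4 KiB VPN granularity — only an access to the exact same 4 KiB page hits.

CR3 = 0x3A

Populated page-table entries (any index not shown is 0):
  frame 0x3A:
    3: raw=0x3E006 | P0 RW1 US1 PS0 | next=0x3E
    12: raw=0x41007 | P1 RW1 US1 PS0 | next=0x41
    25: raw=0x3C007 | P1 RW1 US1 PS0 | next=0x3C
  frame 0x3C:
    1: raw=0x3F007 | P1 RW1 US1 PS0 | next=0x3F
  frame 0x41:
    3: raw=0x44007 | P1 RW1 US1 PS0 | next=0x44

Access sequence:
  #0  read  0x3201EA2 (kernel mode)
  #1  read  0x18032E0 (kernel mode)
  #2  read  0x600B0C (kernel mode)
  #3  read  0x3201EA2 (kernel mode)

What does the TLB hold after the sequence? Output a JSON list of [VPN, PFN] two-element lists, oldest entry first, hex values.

Walk each access:
#0 VA=0x3201EA2 (r,kernel):
  lvl0: tbl 0x3A, slot 25 ⇒ 0x3C007 (P1/RW1/US1/PS0)
  lvl1: tbl 0x3C, slot 1 ⇒ 0x3F007 (P1/RW1/US1/PS0)
  ✓ 0x3FEA2  — 2 lookups
#1 VA=0x18032E0 (r,kernel):
  lvl0: tbl 0x3A, slot 12 ⇒ 0x41007 (P1/RW1/US1/PS0)
  lvl1: tbl 0x41, slot 3 ⇒ 0x44007 (P1/RW1/US1/PS0)
  ✓ 0x442E0  — 2 lookups
#2 VA=0x600B0C (r,kernel):
  lvl0: tbl 0x3A, slot 3 ⇒ 0x3E006 (P0/RW1/US1/PS0)
  ⇒ fault: PAGE_NOT_PRESENT  — 1 lookups
#3 VA=0x3201EA2 (r,kernel):
  lvl0: tbl 0x3A, slot 25 ⇒ 0x3C007 (P1/RW1/US1/PS0)
  lvl1: tbl 0x3C, slot 1 ⇒ 0x3F007 (P1/RW1/US1/PS0)
  ✓ 0x3FEA2  — 2 lookups

TLB: [["0x3201", "0x3F"]]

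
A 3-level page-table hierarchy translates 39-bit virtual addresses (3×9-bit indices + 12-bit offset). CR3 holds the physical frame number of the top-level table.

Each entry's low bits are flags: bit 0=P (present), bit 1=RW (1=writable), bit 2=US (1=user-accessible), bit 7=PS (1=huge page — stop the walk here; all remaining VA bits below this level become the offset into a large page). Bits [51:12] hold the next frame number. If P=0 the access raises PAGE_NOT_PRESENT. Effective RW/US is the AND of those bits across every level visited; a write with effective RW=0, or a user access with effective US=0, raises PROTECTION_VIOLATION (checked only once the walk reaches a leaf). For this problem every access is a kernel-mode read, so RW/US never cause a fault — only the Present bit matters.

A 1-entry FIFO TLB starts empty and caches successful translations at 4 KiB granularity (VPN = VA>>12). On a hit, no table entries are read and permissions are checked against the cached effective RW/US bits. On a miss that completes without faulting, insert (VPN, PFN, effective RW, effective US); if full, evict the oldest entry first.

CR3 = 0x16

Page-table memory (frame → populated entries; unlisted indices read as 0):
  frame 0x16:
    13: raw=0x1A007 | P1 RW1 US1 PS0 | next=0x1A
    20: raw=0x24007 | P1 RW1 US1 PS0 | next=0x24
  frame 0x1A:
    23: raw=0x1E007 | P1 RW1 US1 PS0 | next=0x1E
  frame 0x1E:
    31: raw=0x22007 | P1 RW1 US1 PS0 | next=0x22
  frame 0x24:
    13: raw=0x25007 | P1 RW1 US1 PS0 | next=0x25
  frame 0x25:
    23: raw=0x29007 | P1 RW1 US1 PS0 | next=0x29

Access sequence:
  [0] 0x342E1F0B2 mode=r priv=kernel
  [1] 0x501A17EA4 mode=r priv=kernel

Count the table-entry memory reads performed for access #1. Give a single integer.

Trace:
#0 VA=0x342E1F0B2 (r,kernel):
  [0] read 0x16 idx=13: raw=0x1A007 flags P=1 W=1 U=1 S=0
  [1] read 0x1A idx=23: raw=0x1E007 flags P=1 W=1 U=1 S=0
  [2] read 0x1E idx=31: raw=0x22007 flags P=1 W=1 U=1 S=0
  → PA=0x220B2  (3 entries read)
#1 VA=0x501A17EA4 (r,kernel):
  [0] read 0x16 idx=20: raw=0x24007 flags P=1 W=1 U=1 S=0
  [1] read 0x24 idx=13: raw=0x25007 flags P=1 W=1 U=1 S=0
  [2] read 0x25 idx=23: raw=0x29007 flags P=1 W=1 U=1 S=0
  → PA=0x29EA4  (3 entries read)

Entries read for #1: 3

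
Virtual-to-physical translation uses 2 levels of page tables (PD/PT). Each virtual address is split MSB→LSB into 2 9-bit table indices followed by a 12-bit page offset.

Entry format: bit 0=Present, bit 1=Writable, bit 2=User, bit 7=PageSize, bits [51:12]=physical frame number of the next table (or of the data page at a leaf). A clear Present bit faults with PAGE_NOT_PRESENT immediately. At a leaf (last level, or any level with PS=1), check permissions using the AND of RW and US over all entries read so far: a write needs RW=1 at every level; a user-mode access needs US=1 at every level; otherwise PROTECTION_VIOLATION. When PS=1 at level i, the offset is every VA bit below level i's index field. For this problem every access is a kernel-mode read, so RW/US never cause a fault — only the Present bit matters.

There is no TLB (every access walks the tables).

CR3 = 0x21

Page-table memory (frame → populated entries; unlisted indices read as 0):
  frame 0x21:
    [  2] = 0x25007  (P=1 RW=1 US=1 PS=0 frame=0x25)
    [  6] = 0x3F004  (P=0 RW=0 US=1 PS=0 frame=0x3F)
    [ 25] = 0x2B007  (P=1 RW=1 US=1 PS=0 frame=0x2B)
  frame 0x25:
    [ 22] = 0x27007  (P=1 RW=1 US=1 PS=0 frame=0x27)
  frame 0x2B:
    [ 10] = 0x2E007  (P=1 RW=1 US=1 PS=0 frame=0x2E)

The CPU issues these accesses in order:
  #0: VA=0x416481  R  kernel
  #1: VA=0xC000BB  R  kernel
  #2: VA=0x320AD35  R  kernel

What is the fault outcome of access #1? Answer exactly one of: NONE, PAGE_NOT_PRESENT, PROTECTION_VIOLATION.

Trace:
#0 VA=0x416481 (r,kernel):
  L0: frame=0x21 idx=2 entry=0x25007 [P=1 RW=1 US=1 PS=0]
  L1: frame=0x25 idx=22 entry=0x27007 [P=1 RW=1 US=1 PS=0]
  ✓ 0x27481  — 2 lookups
#1 VA=0xC000BB (r,kernel):
  L0: frame=0x21 idx=6 entry=0x3F004 [P=0 RW=0 US=1 PS=0]
  ⇒ fault: PAGE_NOT_PRESENT  — 1 lookups
#2 VA=0x320AD35 (r,kernel):
  L0: frame=0x21 idx=25 entry=0x2B007 [P=1 RW=1 US=1 PS=0]
  L1: frame=0x2B idx=10 entry=0x2E007 [P=1 RW=1 US=1 PS=0]
  ✓ 0x2ED35  — 2 lookups

Access #1 fault: PAGE_NOT_PRESENT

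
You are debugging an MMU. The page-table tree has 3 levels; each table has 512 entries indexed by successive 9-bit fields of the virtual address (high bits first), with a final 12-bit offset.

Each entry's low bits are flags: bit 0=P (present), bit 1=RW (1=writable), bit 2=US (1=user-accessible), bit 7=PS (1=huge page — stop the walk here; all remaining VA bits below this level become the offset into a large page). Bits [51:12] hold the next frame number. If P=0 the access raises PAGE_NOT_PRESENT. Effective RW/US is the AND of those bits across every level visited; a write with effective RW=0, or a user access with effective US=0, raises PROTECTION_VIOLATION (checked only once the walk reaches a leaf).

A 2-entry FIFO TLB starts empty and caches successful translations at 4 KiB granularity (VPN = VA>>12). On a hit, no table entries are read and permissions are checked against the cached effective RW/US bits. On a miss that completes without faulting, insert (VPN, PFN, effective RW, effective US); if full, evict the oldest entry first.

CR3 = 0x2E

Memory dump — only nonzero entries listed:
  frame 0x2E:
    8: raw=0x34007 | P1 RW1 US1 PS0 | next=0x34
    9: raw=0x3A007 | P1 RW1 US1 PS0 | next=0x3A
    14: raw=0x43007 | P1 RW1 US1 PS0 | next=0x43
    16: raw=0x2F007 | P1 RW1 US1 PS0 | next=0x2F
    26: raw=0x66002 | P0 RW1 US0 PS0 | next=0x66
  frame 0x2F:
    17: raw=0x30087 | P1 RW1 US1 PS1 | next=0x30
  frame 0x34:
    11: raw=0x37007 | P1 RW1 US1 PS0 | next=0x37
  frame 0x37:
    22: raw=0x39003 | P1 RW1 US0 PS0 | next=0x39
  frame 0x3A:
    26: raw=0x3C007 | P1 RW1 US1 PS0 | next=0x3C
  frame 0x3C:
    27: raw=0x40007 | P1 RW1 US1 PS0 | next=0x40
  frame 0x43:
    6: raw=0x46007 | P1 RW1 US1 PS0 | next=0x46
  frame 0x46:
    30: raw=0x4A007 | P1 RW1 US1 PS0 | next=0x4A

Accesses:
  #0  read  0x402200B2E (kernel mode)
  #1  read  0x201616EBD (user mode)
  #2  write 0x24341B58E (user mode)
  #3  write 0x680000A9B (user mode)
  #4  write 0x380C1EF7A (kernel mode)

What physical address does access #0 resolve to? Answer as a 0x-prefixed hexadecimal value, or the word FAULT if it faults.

Trace:
#0 VA=0x402200B2E (r,kernel):
  lvl0: tbl 0x2E, slot 16 ⇒ 0x2F007 (P1/RW1/US1/PS0)
  lvl1: tbl 0x2F, slot 17 ⇒ 0x30087 (P1/RW1/US1/PS1)
  → PA=0x30B2E (huge @L1)  (2 entries read)
#1 VA=0x201616EBD (r,user):
  lvl0: tbl 0x2E, slot 8 ⇒ 0x34007 (P1/RW1/US1/PS0)
  lvl1: tbl 0x34, slot 11 ⇒ 0x37007 (P1/RW1/US1/PS0)
  lvl2: tbl 0x37, slot 22 ⇒ 0x39003 (P1/RW1/US0/PS0)
  ⇒ fault: PROTECTION_VIOLATION  — 3 lookups
#2 VA=0x24341B58E (w,user):
  lvl0: tbl 0x2E, slot 9 ⇒ 0x3A007 (P1/RW1/US1/PS0)
  lvl1: tbl 0x3A, slot 26 ⇒ 0x3C007 (P1/RW1/US1/PS0)
  lvl2: tbl 0x3C, slot 27 ⇒ 0x40007 (P1/RW1/US1/PS0)
  → PA=0x4058E  (3 entries read)
#3 VA=0x680000A9B (w,user):
  lvl0: tbl 0x2E, slot 26 ⇒ 0x66002 (P0/RW1/US0/PS0)
  ⇒ fault: PAGE_NOT_PRESENT  — 1 lookups
#4 VA=0x380C1EF7A (w,kernel):
  lvl0: tbl 0x2E, slot 14 ⇒ 0x43007 (P1/RW1/US1/PS0)
  lvl1: tbl 0x43, slot 6 ⇒ 0x46007 (P1/RW1/US1/PS0)
  lvl2: tbl 0x46, slot 30 ⇒ 0x4A007 (P1/RW1/US1/PS0)
  → PA=0x4AF7A  (3 entries read)

Access #0 PA: 0x30B2E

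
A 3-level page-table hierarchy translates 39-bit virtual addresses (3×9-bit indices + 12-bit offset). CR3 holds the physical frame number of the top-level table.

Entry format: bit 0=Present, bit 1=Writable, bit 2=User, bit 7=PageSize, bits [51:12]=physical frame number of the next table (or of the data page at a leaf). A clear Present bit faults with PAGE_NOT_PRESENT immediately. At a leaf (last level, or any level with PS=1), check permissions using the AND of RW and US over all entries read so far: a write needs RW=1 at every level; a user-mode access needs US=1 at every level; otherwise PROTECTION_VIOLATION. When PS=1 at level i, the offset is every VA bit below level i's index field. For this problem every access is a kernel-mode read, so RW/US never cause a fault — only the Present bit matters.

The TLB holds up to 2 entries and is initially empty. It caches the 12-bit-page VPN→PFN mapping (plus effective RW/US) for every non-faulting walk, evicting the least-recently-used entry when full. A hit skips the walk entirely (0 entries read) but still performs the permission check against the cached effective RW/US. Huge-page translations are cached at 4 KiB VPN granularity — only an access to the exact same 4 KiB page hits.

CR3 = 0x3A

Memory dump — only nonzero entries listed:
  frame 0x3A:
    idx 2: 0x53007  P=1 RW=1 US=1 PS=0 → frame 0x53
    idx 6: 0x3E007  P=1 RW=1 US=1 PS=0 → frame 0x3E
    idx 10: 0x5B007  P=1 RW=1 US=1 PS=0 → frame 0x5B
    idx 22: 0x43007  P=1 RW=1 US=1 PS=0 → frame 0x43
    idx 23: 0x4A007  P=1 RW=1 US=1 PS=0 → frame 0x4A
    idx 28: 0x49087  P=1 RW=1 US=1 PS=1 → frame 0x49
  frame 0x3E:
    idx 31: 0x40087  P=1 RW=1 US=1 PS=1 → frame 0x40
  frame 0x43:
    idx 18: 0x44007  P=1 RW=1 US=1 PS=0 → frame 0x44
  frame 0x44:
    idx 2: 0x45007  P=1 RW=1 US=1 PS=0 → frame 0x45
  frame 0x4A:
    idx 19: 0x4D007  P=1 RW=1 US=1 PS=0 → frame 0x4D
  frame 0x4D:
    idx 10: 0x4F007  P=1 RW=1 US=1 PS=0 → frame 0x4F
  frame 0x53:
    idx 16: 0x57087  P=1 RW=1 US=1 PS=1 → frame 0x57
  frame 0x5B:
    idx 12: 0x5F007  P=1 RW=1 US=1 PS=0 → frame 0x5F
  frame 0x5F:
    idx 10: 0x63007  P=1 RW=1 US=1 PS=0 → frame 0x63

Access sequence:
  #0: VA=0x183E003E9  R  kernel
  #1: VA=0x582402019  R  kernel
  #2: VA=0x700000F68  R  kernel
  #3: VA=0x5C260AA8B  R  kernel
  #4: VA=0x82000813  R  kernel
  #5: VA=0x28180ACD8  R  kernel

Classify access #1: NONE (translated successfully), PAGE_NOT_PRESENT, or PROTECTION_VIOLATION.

Trace:
#0 VA=0x183E003E9 (r,kernel):
  lvl0: tbl 0x3A, slot 6 ⇒ 0x3E007 (P1/RW1/US1/PS0)
  lvl1: tbl 0x3E, slot 31 ⇒ 0x40087 (P1/RW1/US1/PS1)
  ✓ 0x403E9 (huge @L1)  — 2 lookups
#1 VA=0x582402019 (r,kernel):
  lvl0: tbl 0x3A, slot 22 ⇒ 0x43007 (P1/RW1/US1/PS0)
  lvl1: tbl 0x43, slot 18 ⇒ 0x44007 (P1/RW1/US1/PS0)
  lvl2: tbl 0x44, slot 2 ⇒ 0x45007 (P1/RW1/US1/PS0)
  ✓ 0x45019  — 3 lookups
#2 VA=0x700000F68 (r,kernel):
  lvl0: tbl 0x3A, slot 28 ⇒ 0x49087 (P1/RW1/US1/PS1)
  ✓ 0x49F68 (huge @L0)  — 1 lookups
#3 VA=0x5C260AA8B (r,kernel):
  lvl0: tbl 0x3A, slot 23 ⇒ 0x4A007 (P1/RW1/US1/PS0)
  lvl1: tbl 0x4A, slot 19 ⇒ 0x4D007 (P1/RW1/US1/PS0)
  lvl2: tbl 0x4D, slot 10 ⇒ 0x4F007 (P1/RW1/US1/PS0)
  ✓ 0x4FA8B  — 3 lookups
#4 VA=0x82000813 (r,kernel):
  lvl0: tbl 0x3A, slot 2 ⇒ 0x53007 (P1/RW1/US1/PS0)
  lvl1: tbl 0x53, slot 16 ⇒ 0x57087 (P1/RW1/US1/PS1)
  ✓ 0x57813 (huge @L1)  — 2 lookups
#5 VA=0x28180ACD8 (r,kernel):
  lvl0: tbl 0x3A, slot 10 ⇒ 0x5B007 (P1/RW1/US1/PS0)
  lvl1: tbl 0x5B, slot 12 ⇒ 0x5F007 (P1/RW1/US1/PS0)
  lvl2: tbl 0x5F, slot 10 ⇒ 0x63007 (P1/RW1/US1/PS0)
  ✓ 0x63CD8  — 3 lookups

Access #1 fault: NONE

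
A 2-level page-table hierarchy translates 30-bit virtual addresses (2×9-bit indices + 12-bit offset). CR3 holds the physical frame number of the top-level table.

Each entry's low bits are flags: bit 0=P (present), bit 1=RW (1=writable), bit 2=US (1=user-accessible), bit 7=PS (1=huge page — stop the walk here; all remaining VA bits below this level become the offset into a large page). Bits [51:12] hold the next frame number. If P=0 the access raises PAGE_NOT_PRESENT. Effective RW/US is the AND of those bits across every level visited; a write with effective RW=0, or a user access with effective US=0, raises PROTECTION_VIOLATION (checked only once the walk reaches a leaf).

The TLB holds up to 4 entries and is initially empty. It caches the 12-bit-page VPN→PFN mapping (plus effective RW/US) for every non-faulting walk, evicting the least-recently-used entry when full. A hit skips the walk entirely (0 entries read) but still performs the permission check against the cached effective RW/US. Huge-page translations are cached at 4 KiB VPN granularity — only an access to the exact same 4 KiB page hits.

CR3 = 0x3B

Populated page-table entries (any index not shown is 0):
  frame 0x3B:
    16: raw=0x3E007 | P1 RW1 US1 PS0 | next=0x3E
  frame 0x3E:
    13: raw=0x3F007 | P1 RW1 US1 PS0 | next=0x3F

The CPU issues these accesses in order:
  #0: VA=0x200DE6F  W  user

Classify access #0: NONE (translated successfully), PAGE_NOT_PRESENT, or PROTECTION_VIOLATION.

Trace:
#0 VA=0x200DE6F (w,user):
  lvl0: tbl 0x3B, slot 16 ⇒ 0x3E007 (P1/RW1/US1/PS0)
  lvl1: tbl 0x3E, slot 13 ⇒ 0x3F007 (P1/RW1/US1/PS0)
  ⇒ phys 0x3FE6F  [2 reads]

Access #0 fault: NONE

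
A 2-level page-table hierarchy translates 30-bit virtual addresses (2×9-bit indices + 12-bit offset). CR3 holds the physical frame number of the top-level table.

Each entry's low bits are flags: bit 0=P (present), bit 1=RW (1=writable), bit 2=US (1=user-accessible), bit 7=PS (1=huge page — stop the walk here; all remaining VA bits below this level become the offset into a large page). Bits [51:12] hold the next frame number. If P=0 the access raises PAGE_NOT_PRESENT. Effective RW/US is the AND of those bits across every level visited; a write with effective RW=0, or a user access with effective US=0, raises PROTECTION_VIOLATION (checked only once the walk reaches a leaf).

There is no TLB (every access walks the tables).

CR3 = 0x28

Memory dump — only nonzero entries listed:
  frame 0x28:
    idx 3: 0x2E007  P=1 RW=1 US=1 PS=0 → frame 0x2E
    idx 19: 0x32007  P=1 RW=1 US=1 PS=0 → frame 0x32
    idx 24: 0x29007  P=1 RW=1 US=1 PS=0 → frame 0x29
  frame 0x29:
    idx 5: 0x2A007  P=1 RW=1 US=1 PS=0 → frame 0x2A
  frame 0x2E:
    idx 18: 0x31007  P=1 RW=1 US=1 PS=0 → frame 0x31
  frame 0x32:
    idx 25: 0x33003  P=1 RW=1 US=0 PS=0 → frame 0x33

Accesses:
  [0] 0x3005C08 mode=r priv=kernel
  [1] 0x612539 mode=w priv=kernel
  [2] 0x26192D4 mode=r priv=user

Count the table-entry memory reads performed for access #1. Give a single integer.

Trace:
#0 VA=0x3005C08 (r,kernel):
  L0: frame=0x28 idx=24 entry=0x29007 [P=1 RW=1 US=1 PS=0]
  L1: frame=0x29 idx=5 entry=0x2A007 [P=1 RW=1 US=1 PS=0]
  → PA=0x2AC08  (2 entries read)
#1 VA=0x612539 (w,kernel):
  L0: frame=0x28 idx=3 entry=0x2E007 [P=1 RW=1 US=1 PS=0]
  L1: frame=0x2E idx=18 entry=0x31007 [P=1 RW=1 US=1 PS=0]
  → PA=0x31539  (2 entries read)
#2 VA=0x26192D4 (r,user):
  L0: frame=0x28 idx=19 entry=0x32007 [P=1 RW=1 US=1 PS=0]
  L1: frame=0x32 idx=25 entry=0x33003 [P=1 RW=1 US=0 PS=0]
  → PROTECTION_VIOLATION  (2 entries read)

Entries read for #1: 2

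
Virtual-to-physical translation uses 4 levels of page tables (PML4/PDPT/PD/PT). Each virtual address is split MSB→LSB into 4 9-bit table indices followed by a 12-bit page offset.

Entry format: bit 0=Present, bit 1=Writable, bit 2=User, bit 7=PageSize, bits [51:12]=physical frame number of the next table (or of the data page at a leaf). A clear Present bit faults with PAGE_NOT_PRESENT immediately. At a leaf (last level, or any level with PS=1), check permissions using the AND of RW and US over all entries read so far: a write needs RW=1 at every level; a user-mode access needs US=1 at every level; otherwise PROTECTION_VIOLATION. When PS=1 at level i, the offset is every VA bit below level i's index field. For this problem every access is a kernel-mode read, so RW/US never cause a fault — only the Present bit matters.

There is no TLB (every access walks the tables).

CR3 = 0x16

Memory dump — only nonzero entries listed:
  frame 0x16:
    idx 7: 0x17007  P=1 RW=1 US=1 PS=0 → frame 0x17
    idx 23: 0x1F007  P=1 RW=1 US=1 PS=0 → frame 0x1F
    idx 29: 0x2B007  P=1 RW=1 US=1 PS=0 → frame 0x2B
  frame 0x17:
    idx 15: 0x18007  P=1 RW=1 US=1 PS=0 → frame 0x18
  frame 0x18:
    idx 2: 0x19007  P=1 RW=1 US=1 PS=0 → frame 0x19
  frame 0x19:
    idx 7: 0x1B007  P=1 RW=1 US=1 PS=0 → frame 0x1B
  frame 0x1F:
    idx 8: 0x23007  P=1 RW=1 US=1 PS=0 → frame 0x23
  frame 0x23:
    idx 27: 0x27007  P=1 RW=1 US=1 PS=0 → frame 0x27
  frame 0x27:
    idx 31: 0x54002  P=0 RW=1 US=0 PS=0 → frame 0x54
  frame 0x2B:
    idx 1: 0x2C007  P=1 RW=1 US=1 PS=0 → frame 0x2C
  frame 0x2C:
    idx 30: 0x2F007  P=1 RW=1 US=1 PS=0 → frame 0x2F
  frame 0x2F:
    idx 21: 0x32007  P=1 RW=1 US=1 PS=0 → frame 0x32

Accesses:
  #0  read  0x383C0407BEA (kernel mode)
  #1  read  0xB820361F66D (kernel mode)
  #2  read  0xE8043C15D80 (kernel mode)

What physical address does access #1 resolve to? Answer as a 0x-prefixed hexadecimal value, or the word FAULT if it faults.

Per-access translation:
#0 VA=0x383C0407BEA (r,kernel):
  L0 @0x16[7] → 0x17007  P=1,RW=1,US=1,PS=0
  L1 @0x17[15] → 0x18007  P=1,RW=1,US=1,PS=0
  L2 @0x18[2] → 0x19007  P=1,RW=1,US=1,PS=0
  L3 @0x19[7] → 0x1B007  P=1,RW=1,US=1,PS=0
  → PA=0x1BBEA  (4 entries read)
#1 VA=0xB820361F66D (r,kernel):
  L0 @0x16[23] → 0x1F007  P=1,RW=1,US=1,PS=0
  L1 @0x1F[8] → 0x23007  P=1,RW=1,US=1,PS=0
  L2 @0x23[27] → 0x27007  P=1,RW=1,US=1,PS=0
  L3 @0x27[31] → 0x54002  P=0,RW=1,US=0,PS=0
  ✗ PAGE_NOT_PRESENT  [4 reads]
#2 VA=0xE8043C15D80 (r,kernel):
  L0 @0x16[29] → 0x2B007  P=1,RW=1,US=1,PS=0
  L1 @0x2B[1] → 0x2C007  P=1,RW=1,US=1,PS=0
  L2 @0x2C[30] → 0x2F007  P=1,RW=1,US=1,PS=0
  L3 @0x2F[21] → 0x32007  P=1,RW=1,US=1,PS=0
  → PA=0x32D80  (4 entries read)

Access #1 PA: FAULT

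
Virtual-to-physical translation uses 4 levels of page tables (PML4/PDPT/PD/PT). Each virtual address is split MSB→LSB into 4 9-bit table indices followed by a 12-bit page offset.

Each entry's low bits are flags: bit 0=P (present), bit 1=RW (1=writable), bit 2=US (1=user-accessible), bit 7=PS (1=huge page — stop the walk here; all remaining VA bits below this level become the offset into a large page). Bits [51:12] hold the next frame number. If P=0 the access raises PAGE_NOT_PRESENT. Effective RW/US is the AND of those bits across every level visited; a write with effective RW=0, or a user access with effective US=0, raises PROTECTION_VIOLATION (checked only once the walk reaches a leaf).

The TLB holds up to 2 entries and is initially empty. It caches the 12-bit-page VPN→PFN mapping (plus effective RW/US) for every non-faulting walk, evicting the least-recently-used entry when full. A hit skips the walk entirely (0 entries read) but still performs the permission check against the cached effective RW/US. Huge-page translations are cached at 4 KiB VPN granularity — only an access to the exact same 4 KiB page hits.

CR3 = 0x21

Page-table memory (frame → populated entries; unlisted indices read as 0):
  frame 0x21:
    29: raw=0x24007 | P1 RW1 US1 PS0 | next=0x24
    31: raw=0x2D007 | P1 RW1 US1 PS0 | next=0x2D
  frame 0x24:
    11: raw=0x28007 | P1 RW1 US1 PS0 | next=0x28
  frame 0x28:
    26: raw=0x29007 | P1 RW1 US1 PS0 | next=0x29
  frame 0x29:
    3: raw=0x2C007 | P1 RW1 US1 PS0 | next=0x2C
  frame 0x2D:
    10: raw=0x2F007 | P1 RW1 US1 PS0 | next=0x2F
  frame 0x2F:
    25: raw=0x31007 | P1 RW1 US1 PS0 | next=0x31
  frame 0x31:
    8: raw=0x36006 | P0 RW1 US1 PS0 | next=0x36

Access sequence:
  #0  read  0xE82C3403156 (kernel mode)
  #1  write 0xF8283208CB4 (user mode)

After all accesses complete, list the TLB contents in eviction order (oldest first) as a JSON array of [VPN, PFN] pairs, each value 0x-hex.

Trace:
#0 VA=0xE82C3403156 (r,kernel):
  lvl0: tbl 0x21, slot 29 ⇒ 0x24007 (P1/RW1/US1/PS0)
  lvl1: tbl 0x24, slot 11 ⇒ 0x28007 (P1/RW1/US1/PS0)
  lvl2: tbl 0x28, slot 26 ⇒ 0x29007 (P1/RW1/US1/PS0)
  lvl3: tbl 0x29, slot 3 ⇒ 0x2C007 (P1/RW1/US1/PS0)
  → PA=0x2C156  (4 entries read)
#1 VA=0xF8283208CB4 (w,user):
  lvl0: tbl 0x21, slot 31 ⇒ 0x2D007 (P1/RW1/US1/PS0)
  lvl1: tbl 0x2D, slot 10 ⇒ 0x2F007 (P1/RW1/US1/PS0)
  lvl2: tbl 0x2F, slot 25 ⇒ 0x31007 (P1/RW1/US1/PS0)
  lvl3: tbl 0x31, slot 8 ⇒ 0x36006 (P0/RW1/US1/PS0)
  → PAGE_NOT_PRESENT  (4 entries read)

TLB: [["0xE82C3403", "0x2C"]]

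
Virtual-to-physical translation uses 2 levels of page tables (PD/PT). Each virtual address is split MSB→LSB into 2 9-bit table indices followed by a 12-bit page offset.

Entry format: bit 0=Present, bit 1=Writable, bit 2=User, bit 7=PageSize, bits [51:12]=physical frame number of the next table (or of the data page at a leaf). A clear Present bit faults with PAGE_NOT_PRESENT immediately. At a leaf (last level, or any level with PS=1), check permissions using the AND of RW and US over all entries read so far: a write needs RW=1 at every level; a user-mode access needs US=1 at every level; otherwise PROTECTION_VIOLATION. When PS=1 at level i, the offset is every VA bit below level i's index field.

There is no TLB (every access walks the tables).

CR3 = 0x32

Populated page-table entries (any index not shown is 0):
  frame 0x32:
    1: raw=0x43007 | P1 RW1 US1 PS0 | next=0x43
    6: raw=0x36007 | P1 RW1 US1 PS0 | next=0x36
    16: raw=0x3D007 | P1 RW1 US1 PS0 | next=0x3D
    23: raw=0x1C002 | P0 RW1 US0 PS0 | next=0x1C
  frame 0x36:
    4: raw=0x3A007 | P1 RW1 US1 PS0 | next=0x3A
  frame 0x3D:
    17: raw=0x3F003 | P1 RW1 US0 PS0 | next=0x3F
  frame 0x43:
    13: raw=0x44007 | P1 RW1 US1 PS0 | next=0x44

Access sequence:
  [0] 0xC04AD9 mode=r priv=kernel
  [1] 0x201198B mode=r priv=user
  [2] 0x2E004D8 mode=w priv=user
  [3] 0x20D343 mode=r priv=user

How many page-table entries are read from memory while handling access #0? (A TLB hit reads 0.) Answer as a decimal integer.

Trace:
#0 VA=0xC04AD9 (r,kernel):
  L0 @0x32[6] → 0x36007  P=1,RW=1,US=1,PS=0
  L1 @0x36[4] → 0x3A007  P=1,RW=1,US=1,PS=0
  ⇒ phys 0x3AAD9  [2 reads]
#1 VA=0x201198B (r,user):
  L0 @0x32[16] → 0x3D007  P=1,RW=1,US=1,PS=0
  L1 @0x3D[17] → 0x3F003  P=1,RW=1,US=0,PS=0
  ✗ PROTECTION_VIOLATION  [2 reads]
#2 VA=0x2E004D8 (w,user):
  L0 @0x32[23] → 0x1C002  P=0,RW=1,US=0,PS=0
  ✗ PAGE_NOT_PRESENT  [1 reads]
#3 VA=0x20D343 (r,user):
  L0 @0x32[1] → 0x43007  P=1,RW=1,US=1,PS=0
  L1 @0x43[13] → 0x44007  P=1,RW=1,US=1,PS=0
  ⇒ phys 0x44343  [2 reads]

Entries read for #0: 2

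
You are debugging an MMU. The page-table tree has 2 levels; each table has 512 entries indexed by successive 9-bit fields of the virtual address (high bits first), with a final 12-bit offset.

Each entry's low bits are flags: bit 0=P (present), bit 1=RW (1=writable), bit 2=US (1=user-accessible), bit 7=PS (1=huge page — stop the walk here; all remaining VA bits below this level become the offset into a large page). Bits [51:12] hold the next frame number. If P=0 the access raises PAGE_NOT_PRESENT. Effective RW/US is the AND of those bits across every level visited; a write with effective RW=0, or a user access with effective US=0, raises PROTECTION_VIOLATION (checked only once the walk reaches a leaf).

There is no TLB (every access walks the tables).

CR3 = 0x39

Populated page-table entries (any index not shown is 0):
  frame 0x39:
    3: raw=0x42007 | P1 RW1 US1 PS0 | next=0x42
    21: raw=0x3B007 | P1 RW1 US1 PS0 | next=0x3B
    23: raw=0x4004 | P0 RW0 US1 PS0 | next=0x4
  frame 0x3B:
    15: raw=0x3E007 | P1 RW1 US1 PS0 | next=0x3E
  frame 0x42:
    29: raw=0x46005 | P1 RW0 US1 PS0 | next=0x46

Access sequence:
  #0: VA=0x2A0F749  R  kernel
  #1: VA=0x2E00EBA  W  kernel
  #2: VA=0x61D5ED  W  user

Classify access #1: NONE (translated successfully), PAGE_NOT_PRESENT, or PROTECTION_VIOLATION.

Per-access translation:
#0 VA=0x2A0F749 (r,kernel):
  L0: frame=0x39 idx=21 entry=0x3B007 [P=1 RW=1 US=1 PS=0]
  L1: frame=0x3B idx=15 entry=0x3E007 [P=1 RW=1 US=1 PS=0]
  → PA=0x3E749  (2 entries read)
#1 VA=0x2E00EBA (w,kernel):
  L0: frame=0x39 idx=23 entry=0x4004 [P=0 RW=0 US=1 PS=0]
  ✗ PAGE_NOT_PRESENT  [1 reads]
#2 VA=0x61D5ED (w,user):
  L0: frame=0x39 idx=3 entry=0x42007 [P=1 RW=1 US=1 PS=0]
  L1: frame=0x42 idx=29 entry=0x46005 [P=1 RW=0 US=1 PS=0]
  ✗ PROTECTION_VIOLATION  [2 reads]

Access #1 fault: PAGE_NOT_PRESENT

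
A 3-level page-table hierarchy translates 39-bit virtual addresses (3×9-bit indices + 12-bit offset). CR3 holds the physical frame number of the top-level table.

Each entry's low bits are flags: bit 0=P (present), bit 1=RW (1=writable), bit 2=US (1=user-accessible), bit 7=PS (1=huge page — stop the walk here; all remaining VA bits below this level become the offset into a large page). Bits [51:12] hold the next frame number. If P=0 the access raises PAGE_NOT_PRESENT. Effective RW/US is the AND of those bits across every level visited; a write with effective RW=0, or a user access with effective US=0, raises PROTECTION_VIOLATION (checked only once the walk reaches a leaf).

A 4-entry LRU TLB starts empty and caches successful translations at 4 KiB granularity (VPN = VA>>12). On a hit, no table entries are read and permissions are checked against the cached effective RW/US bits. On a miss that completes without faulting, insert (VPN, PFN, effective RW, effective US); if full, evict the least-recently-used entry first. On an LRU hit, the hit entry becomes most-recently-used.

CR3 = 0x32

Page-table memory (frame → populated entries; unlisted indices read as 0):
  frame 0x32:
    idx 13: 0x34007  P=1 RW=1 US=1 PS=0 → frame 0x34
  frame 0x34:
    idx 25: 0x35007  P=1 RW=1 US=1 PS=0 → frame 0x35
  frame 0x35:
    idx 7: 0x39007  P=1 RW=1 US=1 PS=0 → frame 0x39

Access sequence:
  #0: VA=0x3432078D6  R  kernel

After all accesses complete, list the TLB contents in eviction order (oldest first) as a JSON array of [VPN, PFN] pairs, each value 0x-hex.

Per-access translation:
#0 VA=0x3432078D6 (r,kernel):
  L0: frame=0x32 idx=13 entry=0x34007 [P=1 RW=1 US=1 PS=0]
  L1: frame=0x34 idx=25 entry=0x35007 [P=1 RW=1 US=1 PS=0]
  L2: frame=0x35 idx=7 entry=0x39007 [P=1 RW=1 US=1 PS=0]
  → PA=0x398D6  (3 entries read)

TLB: [["0x343207", "0x39"]]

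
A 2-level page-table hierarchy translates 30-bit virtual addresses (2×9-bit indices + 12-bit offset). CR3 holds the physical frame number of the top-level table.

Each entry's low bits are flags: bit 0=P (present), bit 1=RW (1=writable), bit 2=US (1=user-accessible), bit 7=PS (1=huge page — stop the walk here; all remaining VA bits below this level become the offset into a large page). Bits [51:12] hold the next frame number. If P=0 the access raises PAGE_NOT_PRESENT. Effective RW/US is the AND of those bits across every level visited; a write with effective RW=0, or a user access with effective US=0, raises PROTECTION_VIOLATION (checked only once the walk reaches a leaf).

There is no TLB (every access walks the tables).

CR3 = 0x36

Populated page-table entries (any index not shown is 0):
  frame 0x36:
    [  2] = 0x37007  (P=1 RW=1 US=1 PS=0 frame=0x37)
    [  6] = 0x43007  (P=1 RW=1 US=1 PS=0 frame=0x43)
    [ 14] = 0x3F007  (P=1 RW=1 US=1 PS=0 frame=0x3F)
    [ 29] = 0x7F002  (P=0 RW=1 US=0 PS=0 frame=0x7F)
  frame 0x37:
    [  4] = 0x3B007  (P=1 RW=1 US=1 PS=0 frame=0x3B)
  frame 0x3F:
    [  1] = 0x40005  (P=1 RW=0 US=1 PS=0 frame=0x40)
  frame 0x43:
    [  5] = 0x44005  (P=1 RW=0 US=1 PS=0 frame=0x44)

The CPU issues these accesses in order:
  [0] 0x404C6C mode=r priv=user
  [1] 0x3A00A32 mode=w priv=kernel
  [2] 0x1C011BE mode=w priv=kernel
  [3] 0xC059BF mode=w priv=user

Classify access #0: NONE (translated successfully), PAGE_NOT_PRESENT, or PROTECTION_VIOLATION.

Walk each access:
#0 VA=0x404C6C (r,user):
  [0] read 0x36 idx=2: raw=0x37007 flags P=1 W=1 U=1 S=0
  [1] read 0x37 idx=4: raw=0x3B007 flags P=1 W=1 U=1 S=0
  ⇒ phys 0x3BC6C  [2 reads]
#1 VA=0x3A00A32 (w,kernel):
  [0] read 0x36 idx=29: raw=0x7F002 flags P=0 W=1 U=0 S=0
  ⇒ fault: PAGE_NOT_PRESENT  — 1 lookups
#2 VA=0x1C011BE (w,kernel):
  [0] read 0x36 idx=14: raw=0x3F007 flags P=1 W=1 U=1 S=0
  [1] read 0x3F idx=1: raw=0x40005 flags P=1 W=0 U=1 S=0
  ⇒ fault: PROTECTION_VIOLATION  — 2 lookups
#3 VA=0xC059BF (w,user):
  [0] read 0x36 idx=6: raw=0x43007 flags P=1 W=1 U=1 S=0
  [1] read 0x43 idx=5: raw=0x44005 flags P=1 W=0 U=1 S=0
  ⇒ fault: PROTECTION_VIOLATION  — 2 lookups

Access #0 fault: NONE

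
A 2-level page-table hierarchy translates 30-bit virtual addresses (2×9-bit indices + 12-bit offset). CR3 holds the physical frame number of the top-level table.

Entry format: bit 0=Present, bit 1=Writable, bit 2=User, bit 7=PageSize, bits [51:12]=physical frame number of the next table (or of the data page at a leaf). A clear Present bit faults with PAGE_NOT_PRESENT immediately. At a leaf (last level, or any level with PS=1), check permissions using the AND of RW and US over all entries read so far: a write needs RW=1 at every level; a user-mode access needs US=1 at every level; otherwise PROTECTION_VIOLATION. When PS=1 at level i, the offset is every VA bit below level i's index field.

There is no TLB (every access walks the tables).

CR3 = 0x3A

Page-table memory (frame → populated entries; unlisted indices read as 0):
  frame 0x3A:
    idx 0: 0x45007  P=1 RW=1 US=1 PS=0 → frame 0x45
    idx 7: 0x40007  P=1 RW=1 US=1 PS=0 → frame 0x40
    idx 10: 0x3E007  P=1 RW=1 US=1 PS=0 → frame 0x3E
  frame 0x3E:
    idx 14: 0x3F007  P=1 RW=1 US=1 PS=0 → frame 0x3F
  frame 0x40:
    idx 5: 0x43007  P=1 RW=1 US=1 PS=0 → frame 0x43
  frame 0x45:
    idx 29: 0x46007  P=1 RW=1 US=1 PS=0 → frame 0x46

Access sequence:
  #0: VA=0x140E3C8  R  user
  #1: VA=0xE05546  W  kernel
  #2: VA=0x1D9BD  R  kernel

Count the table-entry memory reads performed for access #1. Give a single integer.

Walk each access:
#0 VA=0x140E3C8 (r,user):
  L0 @0x3A[10] → 0x3E007  P=1,RW=1,US=1,PS=0
  L1 @0x3E[14] → 0x3F007  P=1,RW=1,US=1,PS=0
  ⇒ phys 0x3F3C8  [2 reads]
#1 VA=0xE05546 (w,kernel):
  L0 @0x3A[7] → 0x40007  P=1,RW=1,US=1,PS=0
  L1 @0x40[5] → 0x43007  P=1,RW=1,US=1,PS=0
  ⇒ phys 0x43546  [2 reads]
#2 VA=0x1D9BD (r,kernel):
  L0 @0x3A[0] → 0x45007  P=1,RW=1,US=1,PS=0
  L1 @0x45[29] → 0x46007  P=1,RW=1,US=1,PS=0
  ⇒ phys 0x469BD  [2 reads]

Entries read for #1: 2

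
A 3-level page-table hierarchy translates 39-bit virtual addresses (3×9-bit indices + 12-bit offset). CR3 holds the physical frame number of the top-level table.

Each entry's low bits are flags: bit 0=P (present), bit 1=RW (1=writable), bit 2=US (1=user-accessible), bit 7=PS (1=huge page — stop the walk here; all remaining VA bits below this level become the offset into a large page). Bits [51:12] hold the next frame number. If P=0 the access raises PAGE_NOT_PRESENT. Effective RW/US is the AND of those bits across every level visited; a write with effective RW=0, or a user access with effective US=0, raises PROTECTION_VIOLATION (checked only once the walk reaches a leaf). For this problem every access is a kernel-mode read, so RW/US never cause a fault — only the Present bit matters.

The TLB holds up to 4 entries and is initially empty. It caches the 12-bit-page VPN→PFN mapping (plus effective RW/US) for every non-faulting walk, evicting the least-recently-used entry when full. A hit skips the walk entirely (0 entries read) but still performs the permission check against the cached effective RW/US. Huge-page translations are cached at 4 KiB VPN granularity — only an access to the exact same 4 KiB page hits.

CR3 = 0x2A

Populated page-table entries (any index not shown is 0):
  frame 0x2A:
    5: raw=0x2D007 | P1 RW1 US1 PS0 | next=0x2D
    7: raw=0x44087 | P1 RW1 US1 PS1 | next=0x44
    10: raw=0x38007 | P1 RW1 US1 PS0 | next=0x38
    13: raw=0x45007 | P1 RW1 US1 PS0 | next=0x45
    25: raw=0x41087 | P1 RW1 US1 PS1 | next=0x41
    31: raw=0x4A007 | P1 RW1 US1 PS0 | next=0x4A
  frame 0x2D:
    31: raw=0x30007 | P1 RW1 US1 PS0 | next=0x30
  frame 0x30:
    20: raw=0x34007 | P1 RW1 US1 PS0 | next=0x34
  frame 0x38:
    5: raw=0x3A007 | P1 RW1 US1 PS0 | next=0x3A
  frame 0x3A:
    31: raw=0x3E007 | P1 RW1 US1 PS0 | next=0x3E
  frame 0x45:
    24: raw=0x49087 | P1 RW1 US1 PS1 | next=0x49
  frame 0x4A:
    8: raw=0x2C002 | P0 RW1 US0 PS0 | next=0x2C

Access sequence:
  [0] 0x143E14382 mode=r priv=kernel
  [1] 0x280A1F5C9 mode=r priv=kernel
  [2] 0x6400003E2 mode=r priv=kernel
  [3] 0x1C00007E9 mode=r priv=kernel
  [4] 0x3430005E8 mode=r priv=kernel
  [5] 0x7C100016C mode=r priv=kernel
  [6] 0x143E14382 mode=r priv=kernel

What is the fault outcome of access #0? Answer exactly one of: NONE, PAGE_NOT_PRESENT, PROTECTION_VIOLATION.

Trace:
#0 VA=0x143E14382 (r,kernel):
  lvl0: tbl 0x2A, slot 5 ⇒ 0x2D007 (P1/RW1/US1/PS0)
  lvl1: tbl 0x2D, slot 31 ⇒ 0x30007 (P1/RW1/US1/PS0)
  lvl2: tbl 0x30, slot 20 ⇒ 0x34007 (P1/RW1/US1/PS0)
  ⇒ phys 0x34382  [3 reads]
#1 VA=0x280A1F5C9 (r,kernel):
  lvl0: tbl 0x2A, slot 10 ⇒ 0x38007 (P1/RW1/US1/PS0)
  lvl1: tbl 0x38, slot 5 ⇒ 0x3A007 (P1/RW1/US1/PS0)
  lvl2: tbl 0x3A, slot 31 ⇒ 0x3E007 (P1/RW1/US1/PS0)
  ⇒ phys 0x3E5C9  [3 reads]
#2 VA=0x6400003E2 (r,kernel):
  lvl0: tbl 0x2A, slot 25 ⇒ 0x41087 (P1/RW1/US1/PS1)
  ⇒ phys 0x413E2 (huge @L0)  [1 reads]
#3 VA=0x1C00007E9 (r,kernel):
  lvl0: tbl 0x2A, slot 7 ⇒ 0x44087 (P1/RW1/US1/PS1)
  ⇒ phys 0x447E9 (huge @L0)  [1 reads]
#4 VA=0x3430005E8 (r,kernel):
  lvl0: tbl 0x2A, slot 13 ⇒ 0x45007 (P1/RW1/US1/PS0)
  lvl1: tbl 0x45, slot 24 ⇒ 0x49087 (P1/RW1/US1/PS1)
  ⇒ phys 0x495E8 (huge @L1)  [2 reads]
#5 VA=0x7C100016C (r,kernel):
  lvl0: tbl 0x2A, slot 31 ⇒ 0x4A007 (P1/RW1/US1/PS0)
  lvl1: tbl 0x4A, slot 8 ⇒ 0x2C002 (P0/RW1/US0/PS0)
  ⇒ fault: PAGE_NOT_PRESENT  — 2 lookups
#6 VA=0x143E14382 (r,kernel):
  lvl0: tbl 0x2A, slot 5 ⇒ 0x2D007 (P1/RW1/US1/PS0)
  lvl1: tbl 0x2D, slot 31 ⇒ 0x30007 (P1/RW1/US1/PS0)
  lvl2: tbl 0x30, slot 20 ⇒ 0x34007 (P1/RW1/US1/PS0)
  ⇒ phys 0x34382  [3 reads]

Access #0 fault: NONE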